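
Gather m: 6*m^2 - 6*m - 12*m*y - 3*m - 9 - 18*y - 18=6*m^2 + m*(-12*y - 9) - 18*y - 27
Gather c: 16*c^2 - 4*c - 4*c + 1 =16*c^2 - 8*c + 1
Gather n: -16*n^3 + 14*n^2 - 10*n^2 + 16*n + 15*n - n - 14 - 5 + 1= -16*n^3 + 4*n^2 + 30*n - 18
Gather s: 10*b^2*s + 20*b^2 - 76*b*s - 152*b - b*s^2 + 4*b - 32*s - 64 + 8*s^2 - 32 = 20*b^2 - 148*b + s^2*(8 - b) + s*(10*b^2 - 76*b - 32) - 96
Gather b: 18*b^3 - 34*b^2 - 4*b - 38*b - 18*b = 18*b^3 - 34*b^2 - 60*b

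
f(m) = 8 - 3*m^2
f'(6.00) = -36.00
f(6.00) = -100.00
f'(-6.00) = 36.00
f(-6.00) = -100.00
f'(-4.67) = 28.02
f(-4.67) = -57.43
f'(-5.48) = 32.88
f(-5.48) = -82.09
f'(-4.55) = 27.30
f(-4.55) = -54.11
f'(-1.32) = 7.92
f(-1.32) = 2.77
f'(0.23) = -1.38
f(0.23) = 7.84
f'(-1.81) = 10.86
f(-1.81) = -1.83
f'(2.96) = -17.76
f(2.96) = -18.28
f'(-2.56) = 15.36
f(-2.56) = -11.66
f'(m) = -6*m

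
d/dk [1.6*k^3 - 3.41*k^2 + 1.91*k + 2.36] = 4.8*k^2 - 6.82*k + 1.91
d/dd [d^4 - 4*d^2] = 4*d*(d^2 - 2)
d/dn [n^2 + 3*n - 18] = 2*n + 3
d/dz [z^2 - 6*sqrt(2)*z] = 2*z - 6*sqrt(2)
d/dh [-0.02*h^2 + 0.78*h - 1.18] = 0.78 - 0.04*h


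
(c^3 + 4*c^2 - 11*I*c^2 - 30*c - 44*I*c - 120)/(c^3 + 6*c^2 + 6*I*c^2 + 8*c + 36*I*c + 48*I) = (c^2 - 11*I*c - 30)/(c^2 + c*(2 + 6*I) + 12*I)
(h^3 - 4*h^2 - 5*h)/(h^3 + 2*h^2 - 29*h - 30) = h/(h + 6)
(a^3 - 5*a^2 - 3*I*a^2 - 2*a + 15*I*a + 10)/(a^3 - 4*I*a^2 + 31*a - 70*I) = (a^2 - a*(5 + I) + 5*I)/(a^2 - 2*I*a + 35)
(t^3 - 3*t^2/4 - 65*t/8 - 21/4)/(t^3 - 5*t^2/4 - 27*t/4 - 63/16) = 2*(t + 2)/(2*t + 3)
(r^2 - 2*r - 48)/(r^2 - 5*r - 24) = (r + 6)/(r + 3)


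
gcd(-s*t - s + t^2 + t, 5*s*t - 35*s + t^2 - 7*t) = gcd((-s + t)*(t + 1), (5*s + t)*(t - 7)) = 1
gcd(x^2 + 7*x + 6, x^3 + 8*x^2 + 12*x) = x + 6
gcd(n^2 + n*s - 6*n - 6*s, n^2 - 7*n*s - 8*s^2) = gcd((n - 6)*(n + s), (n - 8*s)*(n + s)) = n + s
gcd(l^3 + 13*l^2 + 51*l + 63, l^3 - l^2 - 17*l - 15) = l + 3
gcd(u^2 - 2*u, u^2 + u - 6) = u - 2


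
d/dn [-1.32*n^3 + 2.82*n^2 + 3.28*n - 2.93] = -3.96*n^2 + 5.64*n + 3.28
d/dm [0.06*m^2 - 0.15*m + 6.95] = 0.12*m - 0.15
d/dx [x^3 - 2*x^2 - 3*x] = 3*x^2 - 4*x - 3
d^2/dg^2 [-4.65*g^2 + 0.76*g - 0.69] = -9.30000000000000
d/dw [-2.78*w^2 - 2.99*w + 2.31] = -5.56*w - 2.99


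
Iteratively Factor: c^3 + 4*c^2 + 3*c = (c)*(c^2 + 4*c + 3) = c*(c + 3)*(c + 1)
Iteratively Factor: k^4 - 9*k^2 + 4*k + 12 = (k + 3)*(k^3 - 3*k^2 + 4) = (k + 1)*(k + 3)*(k^2 - 4*k + 4) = (k - 2)*(k + 1)*(k + 3)*(k - 2)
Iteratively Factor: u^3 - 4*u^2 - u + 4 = (u - 1)*(u^2 - 3*u - 4) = (u - 1)*(u + 1)*(u - 4)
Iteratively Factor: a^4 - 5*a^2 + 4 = (a + 1)*(a^3 - a^2 - 4*a + 4) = (a - 1)*(a + 1)*(a^2 - 4) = (a - 1)*(a + 1)*(a + 2)*(a - 2)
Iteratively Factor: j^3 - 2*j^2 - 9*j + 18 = (j - 2)*(j^2 - 9) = (j - 3)*(j - 2)*(j + 3)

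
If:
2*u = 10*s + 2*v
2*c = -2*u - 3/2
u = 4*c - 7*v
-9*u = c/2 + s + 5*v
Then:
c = -149/123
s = 10/41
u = 227/492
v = -373/492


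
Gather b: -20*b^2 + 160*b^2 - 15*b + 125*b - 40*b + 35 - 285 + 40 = 140*b^2 + 70*b - 210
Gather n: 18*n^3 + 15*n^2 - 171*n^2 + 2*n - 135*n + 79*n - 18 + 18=18*n^3 - 156*n^2 - 54*n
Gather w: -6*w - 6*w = -12*w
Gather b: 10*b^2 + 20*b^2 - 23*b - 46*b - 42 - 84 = 30*b^2 - 69*b - 126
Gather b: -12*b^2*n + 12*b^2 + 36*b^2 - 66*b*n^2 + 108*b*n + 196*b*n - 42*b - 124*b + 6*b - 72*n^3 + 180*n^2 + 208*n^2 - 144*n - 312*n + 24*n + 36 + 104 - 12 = b^2*(48 - 12*n) + b*(-66*n^2 + 304*n - 160) - 72*n^3 + 388*n^2 - 432*n + 128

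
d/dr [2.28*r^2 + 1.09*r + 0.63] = 4.56*r + 1.09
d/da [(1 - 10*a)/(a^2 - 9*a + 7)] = (10*a^2 - 2*a - 61)/(a^4 - 18*a^3 + 95*a^2 - 126*a + 49)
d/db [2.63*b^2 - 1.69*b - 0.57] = 5.26*b - 1.69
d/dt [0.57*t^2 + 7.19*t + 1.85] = 1.14*t + 7.19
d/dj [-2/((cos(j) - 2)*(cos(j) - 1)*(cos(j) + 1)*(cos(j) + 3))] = 2*(-4*cos(j)^3 - 3*cos(j)^2 + 14*cos(j) + 1)/((cos(j) - 2)^2*(cos(j) + 3)^2*sin(j)^3)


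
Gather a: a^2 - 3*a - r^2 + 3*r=a^2 - 3*a - r^2 + 3*r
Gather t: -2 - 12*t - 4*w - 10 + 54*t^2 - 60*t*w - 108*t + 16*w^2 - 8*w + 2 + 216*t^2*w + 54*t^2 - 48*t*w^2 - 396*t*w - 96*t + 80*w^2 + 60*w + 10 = t^2*(216*w + 108) + t*(-48*w^2 - 456*w - 216) + 96*w^2 + 48*w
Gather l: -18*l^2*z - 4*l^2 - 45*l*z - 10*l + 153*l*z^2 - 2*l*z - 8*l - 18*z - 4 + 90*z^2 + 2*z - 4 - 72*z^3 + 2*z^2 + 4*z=l^2*(-18*z - 4) + l*(153*z^2 - 47*z - 18) - 72*z^3 + 92*z^2 - 12*z - 8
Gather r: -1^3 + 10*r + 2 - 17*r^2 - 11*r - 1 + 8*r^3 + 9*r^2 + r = 8*r^3 - 8*r^2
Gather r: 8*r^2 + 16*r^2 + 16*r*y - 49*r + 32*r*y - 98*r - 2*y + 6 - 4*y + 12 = 24*r^2 + r*(48*y - 147) - 6*y + 18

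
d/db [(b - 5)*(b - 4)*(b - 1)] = 3*b^2 - 20*b + 29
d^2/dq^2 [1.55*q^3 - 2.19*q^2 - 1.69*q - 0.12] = 9.3*q - 4.38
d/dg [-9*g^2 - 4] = -18*g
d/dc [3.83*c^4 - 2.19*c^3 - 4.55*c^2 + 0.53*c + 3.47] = 15.32*c^3 - 6.57*c^2 - 9.1*c + 0.53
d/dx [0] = 0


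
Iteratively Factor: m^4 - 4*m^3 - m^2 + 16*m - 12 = (m - 2)*(m^3 - 2*m^2 - 5*m + 6) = (m - 3)*(m - 2)*(m^2 + m - 2) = (m - 3)*(m - 2)*(m - 1)*(m + 2)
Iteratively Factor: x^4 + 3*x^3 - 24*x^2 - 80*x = (x + 4)*(x^3 - x^2 - 20*x) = (x + 4)^2*(x^2 - 5*x) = (x - 5)*(x + 4)^2*(x)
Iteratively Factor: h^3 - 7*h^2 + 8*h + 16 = (h - 4)*(h^2 - 3*h - 4) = (h - 4)*(h + 1)*(h - 4)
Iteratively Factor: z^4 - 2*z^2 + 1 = (z - 1)*(z^3 + z^2 - z - 1) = (z - 1)*(z + 1)*(z^2 - 1) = (z - 1)*(z + 1)^2*(z - 1)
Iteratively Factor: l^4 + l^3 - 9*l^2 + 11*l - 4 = (l - 1)*(l^3 + 2*l^2 - 7*l + 4) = (l - 1)*(l + 4)*(l^2 - 2*l + 1) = (l - 1)^2*(l + 4)*(l - 1)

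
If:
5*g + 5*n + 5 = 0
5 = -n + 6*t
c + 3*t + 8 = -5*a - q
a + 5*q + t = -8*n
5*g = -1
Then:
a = 57/10 - 5*q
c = 24*q - 193/5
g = -1/5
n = -4/5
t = 7/10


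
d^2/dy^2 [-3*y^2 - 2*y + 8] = -6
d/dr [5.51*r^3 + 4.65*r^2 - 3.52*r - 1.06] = 16.53*r^2 + 9.3*r - 3.52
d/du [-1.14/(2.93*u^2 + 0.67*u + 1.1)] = (6.6804*u + 0.7638)/(2.93*u^2 + 0.67*u + 1.1)^2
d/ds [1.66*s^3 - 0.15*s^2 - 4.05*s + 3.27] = 4.98*s^2 - 0.3*s - 4.05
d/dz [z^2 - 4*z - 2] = 2*z - 4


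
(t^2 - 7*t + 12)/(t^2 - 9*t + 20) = (t - 3)/(t - 5)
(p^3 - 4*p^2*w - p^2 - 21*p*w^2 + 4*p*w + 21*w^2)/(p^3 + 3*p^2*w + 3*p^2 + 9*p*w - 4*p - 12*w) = (p - 7*w)/(p + 4)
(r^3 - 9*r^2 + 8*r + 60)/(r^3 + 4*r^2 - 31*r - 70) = (r - 6)/(r + 7)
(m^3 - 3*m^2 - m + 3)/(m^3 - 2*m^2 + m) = (m^2 - 2*m - 3)/(m*(m - 1))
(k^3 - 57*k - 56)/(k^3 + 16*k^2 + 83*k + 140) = (k^2 - 7*k - 8)/(k^2 + 9*k + 20)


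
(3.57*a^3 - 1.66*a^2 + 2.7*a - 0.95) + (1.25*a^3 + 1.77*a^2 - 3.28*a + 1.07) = 4.82*a^3 + 0.11*a^2 - 0.58*a + 0.12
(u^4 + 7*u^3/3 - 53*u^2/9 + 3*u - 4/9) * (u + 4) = u^5 + 19*u^4/3 + 31*u^3/9 - 185*u^2/9 + 104*u/9 - 16/9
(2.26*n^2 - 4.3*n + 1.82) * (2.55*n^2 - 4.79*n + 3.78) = 5.763*n^4 - 21.7904*n^3 + 33.7808*n^2 - 24.9718*n + 6.8796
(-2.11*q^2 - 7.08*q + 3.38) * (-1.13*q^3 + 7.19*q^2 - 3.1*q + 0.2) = 2.3843*q^5 - 7.1705*q^4 - 48.1836*q^3 + 45.8282*q^2 - 11.894*q + 0.676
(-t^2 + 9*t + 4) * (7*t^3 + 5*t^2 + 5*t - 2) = -7*t^5 + 58*t^4 + 68*t^3 + 67*t^2 + 2*t - 8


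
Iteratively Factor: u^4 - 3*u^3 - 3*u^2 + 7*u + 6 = (u + 1)*(u^3 - 4*u^2 + u + 6) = (u - 3)*(u + 1)*(u^2 - u - 2) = (u - 3)*(u - 2)*(u + 1)*(u + 1)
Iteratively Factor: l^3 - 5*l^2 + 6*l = (l)*(l^2 - 5*l + 6) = l*(l - 2)*(l - 3)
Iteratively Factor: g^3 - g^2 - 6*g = (g)*(g^2 - g - 6) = g*(g - 3)*(g + 2)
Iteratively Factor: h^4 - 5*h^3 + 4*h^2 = (h - 4)*(h^3 - h^2) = h*(h - 4)*(h^2 - h) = h^2*(h - 4)*(h - 1)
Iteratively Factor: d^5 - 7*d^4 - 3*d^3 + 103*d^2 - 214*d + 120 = (d + 4)*(d^4 - 11*d^3 + 41*d^2 - 61*d + 30) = (d - 5)*(d + 4)*(d^3 - 6*d^2 + 11*d - 6) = (d - 5)*(d - 2)*(d + 4)*(d^2 - 4*d + 3) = (d - 5)*(d - 2)*(d - 1)*(d + 4)*(d - 3)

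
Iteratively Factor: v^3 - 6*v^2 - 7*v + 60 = (v - 5)*(v^2 - v - 12) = (v - 5)*(v + 3)*(v - 4)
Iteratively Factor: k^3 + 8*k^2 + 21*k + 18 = (k + 3)*(k^2 + 5*k + 6) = (k + 3)^2*(k + 2)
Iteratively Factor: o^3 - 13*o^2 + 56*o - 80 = (o - 5)*(o^2 - 8*o + 16) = (o - 5)*(o - 4)*(o - 4)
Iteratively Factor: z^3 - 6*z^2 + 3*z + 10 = (z - 2)*(z^2 - 4*z - 5) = (z - 5)*(z - 2)*(z + 1)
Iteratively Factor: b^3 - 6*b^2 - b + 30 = (b - 3)*(b^2 - 3*b - 10) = (b - 5)*(b - 3)*(b + 2)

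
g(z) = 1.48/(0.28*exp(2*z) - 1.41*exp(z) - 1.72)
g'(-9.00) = 0.00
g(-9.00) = -0.86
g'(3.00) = -0.04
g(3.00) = 0.02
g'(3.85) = -0.01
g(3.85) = 0.00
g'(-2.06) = 0.07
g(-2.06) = -0.78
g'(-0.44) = 0.16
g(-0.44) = -0.59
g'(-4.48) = 0.01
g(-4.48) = -0.85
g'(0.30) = 0.13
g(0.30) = -0.48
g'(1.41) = -0.68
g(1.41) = -0.53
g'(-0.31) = 0.16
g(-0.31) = -0.57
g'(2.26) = -0.51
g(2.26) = 0.14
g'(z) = 1.48*(-0.56*exp(2*z) + 1.41*exp(z))/(0.28*exp(2*z) - 1.41*exp(z) - 1.72)^2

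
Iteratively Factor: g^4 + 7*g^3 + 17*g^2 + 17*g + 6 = (g + 2)*(g^3 + 5*g^2 + 7*g + 3) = (g + 2)*(g + 3)*(g^2 + 2*g + 1) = (g + 1)*(g + 2)*(g + 3)*(g + 1)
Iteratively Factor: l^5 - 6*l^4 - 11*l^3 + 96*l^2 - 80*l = (l - 5)*(l^4 - l^3 - 16*l^2 + 16*l) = (l - 5)*(l - 4)*(l^3 + 3*l^2 - 4*l) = (l - 5)*(l - 4)*(l - 1)*(l^2 + 4*l) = l*(l - 5)*(l - 4)*(l - 1)*(l + 4)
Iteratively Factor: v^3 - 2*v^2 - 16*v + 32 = (v + 4)*(v^2 - 6*v + 8) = (v - 4)*(v + 4)*(v - 2)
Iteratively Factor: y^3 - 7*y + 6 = (y + 3)*(y^2 - 3*y + 2) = (y - 1)*(y + 3)*(y - 2)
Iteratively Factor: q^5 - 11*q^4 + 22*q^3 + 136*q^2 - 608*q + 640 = (q - 4)*(q^4 - 7*q^3 - 6*q^2 + 112*q - 160) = (q - 4)^2*(q^3 - 3*q^2 - 18*q + 40) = (q - 5)*(q - 4)^2*(q^2 + 2*q - 8) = (q - 5)*(q - 4)^2*(q + 4)*(q - 2)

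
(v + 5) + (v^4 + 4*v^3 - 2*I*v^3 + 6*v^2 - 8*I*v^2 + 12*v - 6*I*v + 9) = v^4 + 4*v^3 - 2*I*v^3 + 6*v^2 - 8*I*v^2 + 13*v - 6*I*v + 14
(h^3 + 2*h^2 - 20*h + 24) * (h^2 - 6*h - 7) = h^5 - 4*h^4 - 39*h^3 + 130*h^2 - 4*h - 168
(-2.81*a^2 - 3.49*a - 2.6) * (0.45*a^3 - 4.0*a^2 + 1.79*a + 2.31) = -1.2645*a^5 + 9.6695*a^4 + 7.7601*a^3 - 2.3382*a^2 - 12.7159*a - 6.006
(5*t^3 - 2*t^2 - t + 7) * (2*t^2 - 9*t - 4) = 10*t^5 - 49*t^4 - 4*t^3 + 31*t^2 - 59*t - 28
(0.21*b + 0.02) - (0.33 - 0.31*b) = 0.52*b - 0.31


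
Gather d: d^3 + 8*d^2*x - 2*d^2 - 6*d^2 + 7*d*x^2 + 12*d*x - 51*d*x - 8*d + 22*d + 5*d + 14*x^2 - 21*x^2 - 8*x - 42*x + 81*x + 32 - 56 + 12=d^3 + d^2*(8*x - 8) + d*(7*x^2 - 39*x + 19) - 7*x^2 + 31*x - 12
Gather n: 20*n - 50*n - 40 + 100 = 60 - 30*n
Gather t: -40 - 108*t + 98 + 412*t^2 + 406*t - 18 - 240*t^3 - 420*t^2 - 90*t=-240*t^3 - 8*t^2 + 208*t + 40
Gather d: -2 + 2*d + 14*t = 2*d + 14*t - 2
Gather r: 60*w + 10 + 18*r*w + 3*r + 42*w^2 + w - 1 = r*(18*w + 3) + 42*w^2 + 61*w + 9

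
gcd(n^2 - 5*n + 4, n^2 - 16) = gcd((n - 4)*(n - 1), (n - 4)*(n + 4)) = n - 4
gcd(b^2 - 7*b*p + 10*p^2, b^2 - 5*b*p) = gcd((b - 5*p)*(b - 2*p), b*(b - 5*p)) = -b + 5*p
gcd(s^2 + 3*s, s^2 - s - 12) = s + 3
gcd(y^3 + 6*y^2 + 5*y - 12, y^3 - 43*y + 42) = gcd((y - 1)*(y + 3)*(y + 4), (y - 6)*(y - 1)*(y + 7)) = y - 1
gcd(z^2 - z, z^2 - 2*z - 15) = 1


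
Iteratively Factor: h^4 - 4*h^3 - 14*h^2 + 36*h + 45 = (h + 1)*(h^3 - 5*h^2 - 9*h + 45) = (h + 1)*(h + 3)*(h^2 - 8*h + 15) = (h - 3)*(h + 1)*(h + 3)*(h - 5)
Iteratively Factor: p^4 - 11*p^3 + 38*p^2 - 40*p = (p)*(p^3 - 11*p^2 + 38*p - 40) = p*(p - 2)*(p^2 - 9*p + 20) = p*(p - 5)*(p - 2)*(p - 4)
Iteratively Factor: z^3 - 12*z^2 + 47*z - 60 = (z - 3)*(z^2 - 9*z + 20) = (z - 4)*(z - 3)*(z - 5)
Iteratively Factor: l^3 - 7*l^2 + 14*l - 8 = (l - 2)*(l^2 - 5*l + 4) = (l - 2)*(l - 1)*(l - 4)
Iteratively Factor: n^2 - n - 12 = (n - 4)*(n + 3)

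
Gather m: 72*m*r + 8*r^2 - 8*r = 72*m*r + 8*r^2 - 8*r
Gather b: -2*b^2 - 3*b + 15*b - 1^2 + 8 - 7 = -2*b^2 + 12*b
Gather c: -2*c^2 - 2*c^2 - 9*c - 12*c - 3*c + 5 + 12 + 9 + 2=-4*c^2 - 24*c + 28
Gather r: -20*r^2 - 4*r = -20*r^2 - 4*r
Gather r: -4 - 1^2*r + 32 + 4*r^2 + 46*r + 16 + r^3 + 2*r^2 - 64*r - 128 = r^3 + 6*r^2 - 19*r - 84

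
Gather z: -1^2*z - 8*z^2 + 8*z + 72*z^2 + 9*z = 64*z^2 + 16*z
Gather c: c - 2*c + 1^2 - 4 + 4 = 1 - c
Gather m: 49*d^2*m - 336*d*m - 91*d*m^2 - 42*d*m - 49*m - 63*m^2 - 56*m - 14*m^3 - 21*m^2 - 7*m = -14*m^3 + m^2*(-91*d - 84) + m*(49*d^2 - 378*d - 112)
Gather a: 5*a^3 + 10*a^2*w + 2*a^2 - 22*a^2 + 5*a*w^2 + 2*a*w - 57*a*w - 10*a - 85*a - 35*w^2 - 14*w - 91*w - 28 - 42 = 5*a^3 + a^2*(10*w - 20) + a*(5*w^2 - 55*w - 95) - 35*w^2 - 105*w - 70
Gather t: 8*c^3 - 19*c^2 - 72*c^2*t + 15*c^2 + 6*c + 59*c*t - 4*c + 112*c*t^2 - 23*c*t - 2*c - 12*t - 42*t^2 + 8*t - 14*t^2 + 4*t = 8*c^3 - 4*c^2 + t^2*(112*c - 56) + t*(-72*c^2 + 36*c)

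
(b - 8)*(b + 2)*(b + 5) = b^3 - b^2 - 46*b - 80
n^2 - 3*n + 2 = (n - 2)*(n - 1)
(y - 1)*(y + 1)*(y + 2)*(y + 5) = y^4 + 7*y^3 + 9*y^2 - 7*y - 10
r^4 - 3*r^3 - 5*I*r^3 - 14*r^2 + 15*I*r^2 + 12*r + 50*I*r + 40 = (r - 5)*(r + 2)*(r - 4*I)*(r - I)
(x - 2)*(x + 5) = x^2 + 3*x - 10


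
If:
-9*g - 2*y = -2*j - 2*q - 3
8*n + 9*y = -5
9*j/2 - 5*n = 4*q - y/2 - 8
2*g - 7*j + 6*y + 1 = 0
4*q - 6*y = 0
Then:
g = -1056/2075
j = -4969/2075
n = 5218/2075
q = -17373/4150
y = -5791/2075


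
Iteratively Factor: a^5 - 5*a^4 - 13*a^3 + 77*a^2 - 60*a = (a - 1)*(a^4 - 4*a^3 - 17*a^2 + 60*a) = (a - 3)*(a - 1)*(a^3 - a^2 - 20*a) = (a - 5)*(a - 3)*(a - 1)*(a^2 + 4*a) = a*(a - 5)*(a - 3)*(a - 1)*(a + 4)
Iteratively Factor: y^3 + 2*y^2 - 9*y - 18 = (y - 3)*(y^2 + 5*y + 6) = (y - 3)*(y + 3)*(y + 2)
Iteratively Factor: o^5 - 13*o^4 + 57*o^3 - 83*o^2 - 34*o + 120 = (o - 4)*(o^4 - 9*o^3 + 21*o^2 + o - 30) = (o - 5)*(o - 4)*(o^3 - 4*o^2 + o + 6) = (o - 5)*(o - 4)*(o - 2)*(o^2 - 2*o - 3) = (o - 5)*(o - 4)*(o - 3)*(o - 2)*(o + 1)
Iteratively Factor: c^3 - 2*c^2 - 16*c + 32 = (c + 4)*(c^2 - 6*c + 8) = (c - 2)*(c + 4)*(c - 4)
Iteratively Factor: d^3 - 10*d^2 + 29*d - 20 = (d - 5)*(d^2 - 5*d + 4) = (d - 5)*(d - 1)*(d - 4)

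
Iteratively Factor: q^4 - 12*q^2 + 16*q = (q - 2)*(q^3 + 2*q^2 - 8*q) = q*(q - 2)*(q^2 + 2*q - 8) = q*(q - 2)^2*(q + 4)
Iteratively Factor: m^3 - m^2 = (m - 1)*(m^2) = m*(m - 1)*(m)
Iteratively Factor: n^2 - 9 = (n + 3)*(n - 3)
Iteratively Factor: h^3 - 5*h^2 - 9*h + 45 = (h - 5)*(h^2 - 9) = (h - 5)*(h + 3)*(h - 3)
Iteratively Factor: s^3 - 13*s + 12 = (s + 4)*(s^2 - 4*s + 3) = (s - 1)*(s + 4)*(s - 3)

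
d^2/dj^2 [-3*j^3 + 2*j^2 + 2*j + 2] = 4 - 18*j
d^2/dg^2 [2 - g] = 0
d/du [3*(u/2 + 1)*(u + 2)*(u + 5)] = 9*(u/2 + 1)*(u + 4)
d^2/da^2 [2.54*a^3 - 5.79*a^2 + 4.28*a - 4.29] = 15.24*a - 11.58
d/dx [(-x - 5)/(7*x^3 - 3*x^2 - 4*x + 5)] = (-7*x^3 + 3*x^2 + 4*x - (x + 5)*(-21*x^2 + 6*x + 4) - 5)/(7*x^3 - 3*x^2 - 4*x + 5)^2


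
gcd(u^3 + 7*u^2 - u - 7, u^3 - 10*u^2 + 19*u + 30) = u + 1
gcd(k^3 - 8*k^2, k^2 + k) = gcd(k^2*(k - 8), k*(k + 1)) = k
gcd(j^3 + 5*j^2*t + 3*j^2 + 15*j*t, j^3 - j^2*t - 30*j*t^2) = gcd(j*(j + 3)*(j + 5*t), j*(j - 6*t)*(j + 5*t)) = j^2 + 5*j*t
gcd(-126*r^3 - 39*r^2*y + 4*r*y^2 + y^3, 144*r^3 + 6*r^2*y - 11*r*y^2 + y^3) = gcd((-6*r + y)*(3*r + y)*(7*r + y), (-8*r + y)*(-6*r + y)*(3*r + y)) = -18*r^2 - 3*r*y + y^2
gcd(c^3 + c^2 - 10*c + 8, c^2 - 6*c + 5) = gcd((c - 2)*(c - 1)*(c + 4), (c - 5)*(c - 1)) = c - 1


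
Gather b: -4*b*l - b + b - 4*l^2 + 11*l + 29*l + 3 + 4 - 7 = -4*b*l - 4*l^2 + 40*l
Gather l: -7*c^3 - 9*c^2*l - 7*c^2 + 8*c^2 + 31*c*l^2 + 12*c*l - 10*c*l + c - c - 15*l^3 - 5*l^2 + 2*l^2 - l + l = -7*c^3 + c^2 - 15*l^3 + l^2*(31*c - 3) + l*(-9*c^2 + 2*c)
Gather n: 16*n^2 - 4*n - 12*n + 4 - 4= 16*n^2 - 16*n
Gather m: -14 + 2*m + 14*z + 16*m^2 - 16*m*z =16*m^2 + m*(2 - 16*z) + 14*z - 14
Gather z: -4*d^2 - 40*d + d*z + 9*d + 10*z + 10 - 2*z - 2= -4*d^2 - 31*d + z*(d + 8) + 8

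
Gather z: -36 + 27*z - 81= 27*z - 117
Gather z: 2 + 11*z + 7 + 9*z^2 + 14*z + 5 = 9*z^2 + 25*z + 14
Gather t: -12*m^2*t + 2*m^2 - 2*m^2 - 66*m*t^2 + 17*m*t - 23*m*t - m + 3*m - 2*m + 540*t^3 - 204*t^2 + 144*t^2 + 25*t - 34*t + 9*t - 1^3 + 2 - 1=540*t^3 + t^2*(-66*m - 60) + t*(-12*m^2 - 6*m)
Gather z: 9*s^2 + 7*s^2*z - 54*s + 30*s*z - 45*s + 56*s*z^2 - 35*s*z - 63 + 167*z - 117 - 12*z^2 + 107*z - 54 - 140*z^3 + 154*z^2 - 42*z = 9*s^2 - 99*s - 140*z^3 + z^2*(56*s + 142) + z*(7*s^2 - 5*s + 232) - 234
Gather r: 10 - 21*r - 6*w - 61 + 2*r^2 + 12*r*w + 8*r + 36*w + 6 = 2*r^2 + r*(12*w - 13) + 30*w - 45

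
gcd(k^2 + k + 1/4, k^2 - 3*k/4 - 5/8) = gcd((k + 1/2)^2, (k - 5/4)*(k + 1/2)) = k + 1/2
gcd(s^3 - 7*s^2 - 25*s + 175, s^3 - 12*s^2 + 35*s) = s^2 - 12*s + 35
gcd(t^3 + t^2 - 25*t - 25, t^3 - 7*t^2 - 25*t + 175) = t^2 - 25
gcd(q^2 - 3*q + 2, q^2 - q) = q - 1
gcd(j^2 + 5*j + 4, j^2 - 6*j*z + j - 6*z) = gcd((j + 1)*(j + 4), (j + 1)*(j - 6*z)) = j + 1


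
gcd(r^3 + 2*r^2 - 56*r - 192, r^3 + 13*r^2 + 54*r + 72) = r^2 + 10*r + 24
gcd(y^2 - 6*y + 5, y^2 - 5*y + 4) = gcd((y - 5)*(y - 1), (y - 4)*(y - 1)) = y - 1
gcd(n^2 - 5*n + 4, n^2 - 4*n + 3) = n - 1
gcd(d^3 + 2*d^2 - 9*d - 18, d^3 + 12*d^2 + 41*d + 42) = d^2 + 5*d + 6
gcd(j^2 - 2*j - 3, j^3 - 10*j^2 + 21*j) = j - 3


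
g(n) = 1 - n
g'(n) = -1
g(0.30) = 0.70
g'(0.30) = -1.00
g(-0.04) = 1.04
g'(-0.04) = -1.00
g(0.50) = 0.50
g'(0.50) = -1.00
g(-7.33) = 8.33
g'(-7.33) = -1.00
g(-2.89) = 3.89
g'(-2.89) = -1.00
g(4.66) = -3.66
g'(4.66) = -1.00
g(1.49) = -0.49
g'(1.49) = -1.00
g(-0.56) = 1.56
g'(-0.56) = -1.00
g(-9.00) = 10.00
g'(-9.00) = -1.00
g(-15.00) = 16.00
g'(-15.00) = -1.00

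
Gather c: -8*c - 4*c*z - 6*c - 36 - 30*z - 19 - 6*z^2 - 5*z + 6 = c*(-4*z - 14) - 6*z^2 - 35*z - 49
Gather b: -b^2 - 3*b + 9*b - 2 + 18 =-b^2 + 6*b + 16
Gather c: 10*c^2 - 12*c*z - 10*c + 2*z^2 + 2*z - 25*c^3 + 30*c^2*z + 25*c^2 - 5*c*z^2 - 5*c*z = -25*c^3 + c^2*(30*z + 35) + c*(-5*z^2 - 17*z - 10) + 2*z^2 + 2*z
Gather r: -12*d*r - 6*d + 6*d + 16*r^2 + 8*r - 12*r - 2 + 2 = 16*r^2 + r*(-12*d - 4)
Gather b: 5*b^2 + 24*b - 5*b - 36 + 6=5*b^2 + 19*b - 30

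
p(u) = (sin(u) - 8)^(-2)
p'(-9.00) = 0.00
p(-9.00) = 0.01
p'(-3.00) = 0.00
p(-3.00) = 0.02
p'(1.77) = -0.00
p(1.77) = 0.02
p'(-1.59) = -0.00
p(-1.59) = 0.01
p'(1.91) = -0.00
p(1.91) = 0.02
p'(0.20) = 0.00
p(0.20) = 0.02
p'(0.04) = 0.00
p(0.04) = 0.02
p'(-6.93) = 0.00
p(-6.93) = 0.01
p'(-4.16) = -0.00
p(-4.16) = 0.02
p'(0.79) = 0.00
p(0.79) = 0.02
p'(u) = -2*cos(u)/(sin(u) - 8)^3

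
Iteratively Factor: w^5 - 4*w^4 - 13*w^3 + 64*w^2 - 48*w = (w - 4)*(w^4 - 13*w^2 + 12*w) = (w - 4)*(w + 4)*(w^3 - 4*w^2 + 3*w) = (w - 4)*(w - 1)*(w + 4)*(w^2 - 3*w) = w*(w - 4)*(w - 1)*(w + 4)*(w - 3)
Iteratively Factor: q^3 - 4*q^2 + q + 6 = (q + 1)*(q^2 - 5*q + 6) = (q - 2)*(q + 1)*(q - 3)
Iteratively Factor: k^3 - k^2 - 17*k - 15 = (k - 5)*(k^2 + 4*k + 3) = (k - 5)*(k + 3)*(k + 1)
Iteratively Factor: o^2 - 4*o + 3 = (o - 1)*(o - 3)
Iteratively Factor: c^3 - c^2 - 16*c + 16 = (c - 1)*(c^2 - 16) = (c - 1)*(c + 4)*(c - 4)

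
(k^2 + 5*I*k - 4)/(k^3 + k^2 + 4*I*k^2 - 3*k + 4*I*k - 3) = (k + 4*I)/(k^2 + k*(1 + 3*I) + 3*I)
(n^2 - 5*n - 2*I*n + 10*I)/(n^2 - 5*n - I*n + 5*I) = (n - 2*I)/(n - I)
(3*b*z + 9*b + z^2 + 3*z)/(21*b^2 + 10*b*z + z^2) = (z + 3)/(7*b + z)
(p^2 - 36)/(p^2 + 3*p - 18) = (p - 6)/(p - 3)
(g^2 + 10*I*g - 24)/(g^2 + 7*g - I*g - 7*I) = (g^2 + 10*I*g - 24)/(g^2 + g*(7 - I) - 7*I)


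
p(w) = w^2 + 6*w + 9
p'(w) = 2*w + 6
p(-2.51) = 0.24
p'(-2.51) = 0.98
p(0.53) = 12.46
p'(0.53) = 7.06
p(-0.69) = 5.34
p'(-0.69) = 4.62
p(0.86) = 14.90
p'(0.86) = 7.72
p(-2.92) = 0.01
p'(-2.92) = 0.16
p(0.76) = 14.14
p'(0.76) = 7.52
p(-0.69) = 5.34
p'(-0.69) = 4.62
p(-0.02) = 8.88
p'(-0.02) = 5.96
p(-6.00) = 9.00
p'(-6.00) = -6.00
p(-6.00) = 9.00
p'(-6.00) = -6.00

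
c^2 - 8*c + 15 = (c - 5)*(c - 3)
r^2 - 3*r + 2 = (r - 2)*(r - 1)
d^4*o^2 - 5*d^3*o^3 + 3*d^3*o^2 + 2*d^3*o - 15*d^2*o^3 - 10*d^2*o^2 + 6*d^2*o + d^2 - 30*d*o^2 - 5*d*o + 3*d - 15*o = (d + 3)*(d - 5*o)*(d*o + 1)^2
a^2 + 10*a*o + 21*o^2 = (a + 3*o)*(a + 7*o)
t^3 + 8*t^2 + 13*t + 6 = (t + 1)^2*(t + 6)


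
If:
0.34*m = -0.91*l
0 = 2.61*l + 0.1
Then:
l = -0.04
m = 0.10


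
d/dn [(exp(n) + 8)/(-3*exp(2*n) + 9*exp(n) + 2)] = (3*exp(2*n) + 48*exp(n) - 70)*exp(n)/(9*exp(4*n) - 54*exp(3*n) + 69*exp(2*n) + 36*exp(n) + 4)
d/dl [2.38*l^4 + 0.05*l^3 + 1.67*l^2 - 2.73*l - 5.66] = 9.52*l^3 + 0.15*l^2 + 3.34*l - 2.73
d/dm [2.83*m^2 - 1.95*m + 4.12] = 5.66*m - 1.95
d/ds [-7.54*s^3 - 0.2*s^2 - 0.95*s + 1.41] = -22.62*s^2 - 0.4*s - 0.95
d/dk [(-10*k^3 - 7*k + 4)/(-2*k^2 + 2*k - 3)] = (20*k^4 - 40*k^3 + 76*k^2 + 16*k + 13)/(4*k^4 - 8*k^3 + 16*k^2 - 12*k + 9)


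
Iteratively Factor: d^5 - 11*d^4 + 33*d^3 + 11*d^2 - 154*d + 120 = (d - 3)*(d^4 - 8*d^3 + 9*d^2 + 38*d - 40) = (d - 3)*(d - 1)*(d^3 - 7*d^2 + 2*d + 40) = (d - 4)*(d - 3)*(d - 1)*(d^2 - 3*d - 10) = (d - 5)*(d - 4)*(d - 3)*(d - 1)*(d + 2)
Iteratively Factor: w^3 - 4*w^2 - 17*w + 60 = (w - 3)*(w^2 - w - 20) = (w - 5)*(w - 3)*(w + 4)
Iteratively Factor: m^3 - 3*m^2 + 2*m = (m - 1)*(m^2 - 2*m) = m*(m - 1)*(m - 2)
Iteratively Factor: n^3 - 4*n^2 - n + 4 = (n - 4)*(n^2 - 1) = (n - 4)*(n + 1)*(n - 1)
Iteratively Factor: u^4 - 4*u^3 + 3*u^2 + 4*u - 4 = (u - 2)*(u^3 - 2*u^2 - u + 2) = (u - 2)^2*(u^2 - 1) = (u - 2)^2*(u - 1)*(u + 1)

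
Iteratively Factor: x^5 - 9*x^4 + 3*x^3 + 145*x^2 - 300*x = (x)*(x^4 - 9*x^3 + 3*x^2 + 145*x - 300) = x*(x - 5)*(x^3 - 4*x^2 - 17*x + 60) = x*(x - 5)*(x + 4)*(x^2 - 8*x + 15) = x*(x - 5)^2*(x + 4)*(x - 3)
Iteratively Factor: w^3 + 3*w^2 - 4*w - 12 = (w + 2)*(w^2 + w - 6) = (w + 2)*(w + 3)*(w - 2)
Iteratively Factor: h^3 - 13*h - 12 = (h + 1)*(h^2 - h - 12) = (h + 1)*(h + 3)*(h - 4)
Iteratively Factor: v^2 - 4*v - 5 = (v + 1)*(v - 5)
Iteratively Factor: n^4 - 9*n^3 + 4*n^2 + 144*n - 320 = (n - 5)*(n^3 - 4*n^2 - 16*n + 64) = (n - 5)*(n + 4)*(n^2 - 8*n + 16) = (n - 5)*(n - 4)*(n + 4)*(n - 4)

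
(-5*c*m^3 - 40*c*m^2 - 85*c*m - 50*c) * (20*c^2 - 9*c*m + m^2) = -100*c^3*m^3 - 800*c^3*m^2 - 1700*c^3*m - 1000*c^3 + 45*c^2*m^4 + 360*c^2*m^3 + 765*c^2*m^2 + 450*c^2*m - 5*c*m^5 - 40*c*m^4 - 85*c*m^3 - 50*c*m^2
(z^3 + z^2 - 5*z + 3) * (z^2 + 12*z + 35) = z^5 + 13*z^4 + 42*z^3 - 22*z^2 - 139*z + 105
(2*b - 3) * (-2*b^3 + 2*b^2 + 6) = -4*b^4 + 10*b^3 - 6*b^2 + 12*b - 18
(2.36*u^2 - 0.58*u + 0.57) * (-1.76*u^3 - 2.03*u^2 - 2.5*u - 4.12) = -4.1536*u^5 - 3.77*u^4 - 5.7258*u^3 - 9.4303*u^2 + 0.9646*u - 2.3484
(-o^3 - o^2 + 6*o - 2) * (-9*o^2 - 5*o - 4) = 9*o^5 + 14*o^4 - 45*o^3 - 8*o^2 - 14*o + 8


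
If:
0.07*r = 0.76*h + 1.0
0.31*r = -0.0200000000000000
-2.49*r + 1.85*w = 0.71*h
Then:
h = -1.32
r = -0.06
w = -0.59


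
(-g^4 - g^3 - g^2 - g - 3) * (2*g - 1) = -2*g^5 - g^4 - g^3 - g^2 - 5*g + 3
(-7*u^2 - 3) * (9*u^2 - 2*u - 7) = -63*u^4 + 14*u^3 + 22*u^2 + 6*u + 21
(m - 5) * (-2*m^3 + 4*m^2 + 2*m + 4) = -2*m^4 + 14*m^3 - 18*m^2 - 6*m - 20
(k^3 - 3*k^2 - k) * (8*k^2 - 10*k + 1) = 8*k^5 - 34*k^4 + 23*k^3 + 7*k^2 - k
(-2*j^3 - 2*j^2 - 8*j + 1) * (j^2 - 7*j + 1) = -2*j^5 + 12*j^4 + 4*j^3 + 55*j^2 - 15*j + 1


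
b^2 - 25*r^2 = (b - 5*r)*(b + 5*r)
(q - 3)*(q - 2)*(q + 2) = q^3 - 3*q^2 - 4*q + 12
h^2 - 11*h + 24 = (h - 8)*(h - 3)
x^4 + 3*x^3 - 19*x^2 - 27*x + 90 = (x - 3)*(x - 2)*(x + 3)*(x + 5)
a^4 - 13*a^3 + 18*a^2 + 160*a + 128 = (a - 8)^2*(a + 1)*(a + 2)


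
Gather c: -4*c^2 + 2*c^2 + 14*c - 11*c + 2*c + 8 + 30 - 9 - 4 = -2*c^2 + 5*c + 25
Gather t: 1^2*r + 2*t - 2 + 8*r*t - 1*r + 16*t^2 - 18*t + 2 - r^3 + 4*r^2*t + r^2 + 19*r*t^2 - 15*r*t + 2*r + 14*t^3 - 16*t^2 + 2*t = -r^3 + r^2 + 19*r*t^2 + 2*r + 14*t^3 + t*(4*r^2 - 7*r - 14)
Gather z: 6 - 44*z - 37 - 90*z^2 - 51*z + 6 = -90*z^2 - 95*z - 25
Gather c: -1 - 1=-2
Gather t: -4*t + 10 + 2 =12 - 4*t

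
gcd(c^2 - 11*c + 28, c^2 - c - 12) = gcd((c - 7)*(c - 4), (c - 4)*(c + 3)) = c - 4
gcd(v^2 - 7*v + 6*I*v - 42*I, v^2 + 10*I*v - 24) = v + 6*I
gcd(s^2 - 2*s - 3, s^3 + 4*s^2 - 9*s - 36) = s - 3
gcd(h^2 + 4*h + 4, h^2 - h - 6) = h + 2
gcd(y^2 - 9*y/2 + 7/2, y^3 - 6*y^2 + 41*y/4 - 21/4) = y^2 - 9*y/2 + 7/2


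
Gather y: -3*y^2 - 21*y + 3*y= -3*y^2 - 18*y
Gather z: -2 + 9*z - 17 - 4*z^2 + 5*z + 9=-4*z^2 + 14*z - 10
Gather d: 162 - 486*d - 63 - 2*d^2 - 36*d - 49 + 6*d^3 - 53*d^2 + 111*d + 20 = 6*d^3 - 55*d^2 - 411*d + 70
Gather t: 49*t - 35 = 49*t - 35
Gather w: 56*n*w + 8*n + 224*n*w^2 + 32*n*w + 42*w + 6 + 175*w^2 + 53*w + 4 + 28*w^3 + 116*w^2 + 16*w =8*n + 28*w^3 + w^2*(224*n + 291) + w*(88*n + 111) + 10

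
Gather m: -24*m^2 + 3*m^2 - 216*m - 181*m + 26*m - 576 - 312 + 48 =-21*m^2 - 371*m - 840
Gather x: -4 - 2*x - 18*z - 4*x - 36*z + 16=-6*x - 54*z + 12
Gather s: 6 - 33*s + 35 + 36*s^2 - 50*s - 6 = 36*s^2 - 83*s + 35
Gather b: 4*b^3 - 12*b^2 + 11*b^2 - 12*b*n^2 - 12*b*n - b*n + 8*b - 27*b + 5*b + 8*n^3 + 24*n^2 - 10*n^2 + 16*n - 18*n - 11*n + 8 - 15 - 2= 4*b^3 - b^2 + b*(-12*n^2 - 13*n - 14) + 8*n^3 + 14*n^2 - 13*n - 9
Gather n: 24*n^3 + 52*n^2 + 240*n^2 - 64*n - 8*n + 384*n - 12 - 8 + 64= 24*n^3 + 292*n^2 + 312*n + 44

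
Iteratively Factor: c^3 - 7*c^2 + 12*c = (c - 4)*(c^2 - 3*c) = (c - 4)*(c - 3)*(c)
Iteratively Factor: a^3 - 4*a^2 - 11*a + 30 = (a + 3)*(a^2 - 7*a + 10) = (a - 2)*(a + 3)*(a - 5)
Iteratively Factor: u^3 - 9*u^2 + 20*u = (u - 5)*(u^2 - 4*u) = (u - 5)*(u - 4)*(u)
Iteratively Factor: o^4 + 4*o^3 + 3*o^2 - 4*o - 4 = (o - 1)*(o^3 + 5*o^2 + 8*o + 4) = (o - 1)*(o + 2)*(o^2 + 3*o + 2) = (o - 1)*(o + 2)^2*(o + 1)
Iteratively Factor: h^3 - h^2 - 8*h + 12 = (h - 2)*(h^2 + h - 6) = (h - 2)^2*(h + 3)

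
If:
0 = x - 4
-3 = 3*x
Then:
No Solution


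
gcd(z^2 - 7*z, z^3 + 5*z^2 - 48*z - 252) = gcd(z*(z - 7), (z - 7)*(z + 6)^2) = z - 7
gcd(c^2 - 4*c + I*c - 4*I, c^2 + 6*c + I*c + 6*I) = c + I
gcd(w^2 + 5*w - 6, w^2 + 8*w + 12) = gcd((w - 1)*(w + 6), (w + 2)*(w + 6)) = w + 6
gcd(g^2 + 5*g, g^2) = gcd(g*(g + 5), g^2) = g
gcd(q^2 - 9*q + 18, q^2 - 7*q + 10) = 1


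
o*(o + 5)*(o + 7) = o^3 + 12*o^2 + 35*o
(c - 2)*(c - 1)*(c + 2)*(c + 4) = c^4 + 3*c^3 - 8*c^2 - 12*c + 16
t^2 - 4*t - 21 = (t - 7)*(t + 3)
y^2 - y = y*(y - 1)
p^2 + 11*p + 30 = (p + 5)*(p + 6)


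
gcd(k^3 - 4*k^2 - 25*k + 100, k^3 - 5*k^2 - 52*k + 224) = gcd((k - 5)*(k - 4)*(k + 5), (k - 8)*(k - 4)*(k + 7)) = k - 4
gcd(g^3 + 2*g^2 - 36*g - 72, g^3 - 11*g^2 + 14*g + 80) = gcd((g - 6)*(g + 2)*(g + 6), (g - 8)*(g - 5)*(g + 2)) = g + 2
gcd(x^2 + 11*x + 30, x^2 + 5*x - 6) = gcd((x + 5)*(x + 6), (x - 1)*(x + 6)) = x + 6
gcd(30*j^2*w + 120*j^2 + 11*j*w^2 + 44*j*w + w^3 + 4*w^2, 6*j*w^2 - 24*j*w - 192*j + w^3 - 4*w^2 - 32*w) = 6*j*w + 24*j + w^2 + 4*w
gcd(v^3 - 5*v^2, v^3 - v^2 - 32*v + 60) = v - 5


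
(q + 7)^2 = q^2 + 14*q + 49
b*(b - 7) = b^2 - 7*b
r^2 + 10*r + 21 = (r + 3)*(r + 7)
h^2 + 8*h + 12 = (h + 2)*(h + 6)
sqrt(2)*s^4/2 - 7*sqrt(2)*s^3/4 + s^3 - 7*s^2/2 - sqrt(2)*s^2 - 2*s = s*(s - 4)*(s + 1/2)*(sqrt(2)*s/2 + 1)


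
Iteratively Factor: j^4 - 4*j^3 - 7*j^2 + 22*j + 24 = (j - 4)*(j^3 - 7*j - 6) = (j - 4)*(j + 2)*(j^2 - 2*j - 3) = (j - 4)*(j + 1)*(j + 2)*(j - 3)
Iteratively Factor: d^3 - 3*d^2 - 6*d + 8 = (d + 2)*(d^2 - 5*d + 4) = (d - 1)*(d + 2)*(d - 4)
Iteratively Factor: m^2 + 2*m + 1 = (m + 1)*(m + 1)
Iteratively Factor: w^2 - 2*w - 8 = (w + 2)*(w - 4)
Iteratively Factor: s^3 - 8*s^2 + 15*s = (s)*(s^2 - 8*s + 15) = s*(s - 5)*(s - 3)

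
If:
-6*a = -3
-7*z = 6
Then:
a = 1/2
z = -6/7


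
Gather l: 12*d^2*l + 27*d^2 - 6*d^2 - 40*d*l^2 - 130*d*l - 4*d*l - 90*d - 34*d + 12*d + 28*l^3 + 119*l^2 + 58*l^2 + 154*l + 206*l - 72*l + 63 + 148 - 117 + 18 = 21*d^2 - 112*d + 28*l^3 + l^2*(177 - 40*d) + l*(12*d^2 - 134*d + 288) + 112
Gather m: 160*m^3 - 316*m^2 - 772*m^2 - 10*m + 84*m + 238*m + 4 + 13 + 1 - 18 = 160*m^3 - 1088*m^2 + 312*m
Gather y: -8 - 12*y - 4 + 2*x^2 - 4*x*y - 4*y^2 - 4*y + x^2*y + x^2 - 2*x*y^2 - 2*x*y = 3*x^2 + y^2*(-2*x - 4) + y*(x^2 - 6*x - 16) - 12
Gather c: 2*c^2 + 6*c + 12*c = 2*c^2 + 18*c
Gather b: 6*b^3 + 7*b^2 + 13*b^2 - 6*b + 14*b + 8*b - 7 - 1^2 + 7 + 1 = 6*b^3 + 20*b^2 + 16*b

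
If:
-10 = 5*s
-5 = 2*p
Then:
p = -5/2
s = -2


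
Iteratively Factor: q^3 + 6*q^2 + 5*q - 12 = (q - 1)*(q^2 + 7*q + 12) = (q - 1)*(q + 3)*(q + 4)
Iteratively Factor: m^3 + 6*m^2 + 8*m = (m + 2)*(m^2 + 4*m) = m*(m + 2)*(m + 4)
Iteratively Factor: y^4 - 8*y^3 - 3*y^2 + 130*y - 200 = (y - 5)*(y^3 - 3*y^2 - 18*y + 40) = (y - 5)*(y - 2)*(y^2 - y - 20) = (y - 5)^2*(y - 2)*(y + 4)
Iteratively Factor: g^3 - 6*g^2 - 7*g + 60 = (g + 3)*(g^2 - 9*g + 20) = (g - 5)*(g + 3)*(g - 4)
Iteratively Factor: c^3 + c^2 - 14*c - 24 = (c + 3)*(c^2 - 2*c - 8) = (c - 4)*(c + 3)*(c + 2)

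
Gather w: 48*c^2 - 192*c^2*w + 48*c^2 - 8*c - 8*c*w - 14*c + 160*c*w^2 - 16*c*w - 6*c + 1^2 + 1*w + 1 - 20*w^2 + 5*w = 96*c^2 - 28*c + w^2*(160*c - 20) + w*(-192*c^2 - 24*c + 6) + 2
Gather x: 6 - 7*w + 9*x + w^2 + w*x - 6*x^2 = w^2 - 7*w - 6*x^2 + x*(w + 9) + 6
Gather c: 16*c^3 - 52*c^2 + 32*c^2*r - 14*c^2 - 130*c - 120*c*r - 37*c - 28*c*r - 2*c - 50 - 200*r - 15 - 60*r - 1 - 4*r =16*c^3 + c^2*(32*r - 66) + c*(-148*r - 169) - 264*r - 66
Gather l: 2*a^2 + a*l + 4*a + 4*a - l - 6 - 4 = 2*a^2 + 8*a + l*(a - 1) - 10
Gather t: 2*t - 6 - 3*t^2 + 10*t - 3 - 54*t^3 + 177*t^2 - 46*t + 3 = -54*t^3 + 174*t^2 - 34*t - 6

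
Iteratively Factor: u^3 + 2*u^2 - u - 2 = (u - 1)*(u^2 + 3*u + 2) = (u - 1)*(u + 1)*(u + 2)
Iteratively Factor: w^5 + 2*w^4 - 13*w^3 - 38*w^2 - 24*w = (w + 2)*(w^4 - 13*w^2 - 12*w) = w*(w + 2)*(w^3 - 13*w - 12) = w*(w + 1)*(w + 2)*(w^2 - w - 12) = w*(w + 1)*(w + 2)*(w + 3)*(w - 4)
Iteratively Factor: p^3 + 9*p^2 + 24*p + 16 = (p + 1)*(p^2 + 8*p + 16) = (p + 1)*(p + 4)*(p + 4)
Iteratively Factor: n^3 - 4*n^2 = (n - 4)*(n^2) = n*(n - 4)*(n)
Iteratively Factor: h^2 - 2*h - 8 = (h - 4)*(h + 2)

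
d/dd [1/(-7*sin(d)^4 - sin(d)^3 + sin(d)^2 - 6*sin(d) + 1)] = (28*sin(d)^3 + 3*sin(d)^2 - 2*sin(d) + 6)*cos(d)/(7*sin(d)^4 + sin(d)^3 - sin(d)^2 + 6*sin(d) - 1)^2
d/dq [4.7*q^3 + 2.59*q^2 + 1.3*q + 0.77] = 14.1*q^2 + 5.18*q + 1.3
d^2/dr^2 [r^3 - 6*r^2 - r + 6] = 6*r - 12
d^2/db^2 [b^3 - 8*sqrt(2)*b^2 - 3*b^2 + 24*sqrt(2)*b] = 6*b - 16*sqrt(2) - 6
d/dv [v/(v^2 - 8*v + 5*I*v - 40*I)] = (-v^2 - 40*I)/(v^4 + v^3*(-16 + 10*I) + v^2*(39 - 160*I) + v*(400 + 640*I) - 1600)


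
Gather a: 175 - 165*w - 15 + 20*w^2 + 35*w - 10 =20*w^2 - 130*w + 150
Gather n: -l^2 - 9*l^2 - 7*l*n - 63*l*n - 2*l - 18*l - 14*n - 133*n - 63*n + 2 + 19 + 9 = -10*l^2 - 20*l + n*(-70*l - 210) + 30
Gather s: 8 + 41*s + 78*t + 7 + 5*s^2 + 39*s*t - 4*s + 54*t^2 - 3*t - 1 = 5*s^2 + s*(39*t + 37) + 54*t^2 + 75*t + 14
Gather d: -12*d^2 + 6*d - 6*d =-12*d^2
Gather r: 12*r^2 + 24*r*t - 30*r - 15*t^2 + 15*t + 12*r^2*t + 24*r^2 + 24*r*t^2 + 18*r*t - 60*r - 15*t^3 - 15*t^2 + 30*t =r^2*(12*t + 36) + r*(24*t^2 + 42*t - 90) - 15*t^3 - 30*t^2 + 45*t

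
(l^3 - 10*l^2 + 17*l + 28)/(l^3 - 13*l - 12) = (l - 7)/(l + 3)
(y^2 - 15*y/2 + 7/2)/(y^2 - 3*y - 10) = (-2*y^2 + 15*y - 7)/(2*(-y^2 + 3*y + 10))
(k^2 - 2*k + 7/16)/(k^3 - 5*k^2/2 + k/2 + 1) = (16*k^2 - 32*k + 7)/(8*(2*k^3 - 5*k^2 + k + 2))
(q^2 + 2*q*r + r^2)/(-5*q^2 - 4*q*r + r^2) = (-q - r)/(5*q - r)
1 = 1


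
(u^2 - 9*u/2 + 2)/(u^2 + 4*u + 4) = (u^2 - 9*u/2 + 2)/(u^2 + 4*u + 4)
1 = 1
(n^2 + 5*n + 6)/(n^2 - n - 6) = (n + 3)/(n - 3)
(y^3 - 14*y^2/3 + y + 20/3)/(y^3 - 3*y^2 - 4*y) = (y - 5/3)/y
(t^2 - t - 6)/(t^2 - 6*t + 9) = (t + 2)/(t - 3)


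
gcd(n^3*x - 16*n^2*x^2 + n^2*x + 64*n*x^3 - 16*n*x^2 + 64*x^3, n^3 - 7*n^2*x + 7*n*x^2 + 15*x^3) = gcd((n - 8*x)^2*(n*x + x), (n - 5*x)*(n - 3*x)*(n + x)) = 1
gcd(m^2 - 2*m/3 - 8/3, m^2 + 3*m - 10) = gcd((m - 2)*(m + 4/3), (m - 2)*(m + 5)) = m - 2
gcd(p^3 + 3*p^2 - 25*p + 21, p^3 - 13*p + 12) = p^2 - 4*p + 3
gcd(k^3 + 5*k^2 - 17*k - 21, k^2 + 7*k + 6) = k + 1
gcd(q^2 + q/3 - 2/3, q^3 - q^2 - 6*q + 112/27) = q - 2/3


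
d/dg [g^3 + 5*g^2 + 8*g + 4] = 3*g^2 + 10*g + 8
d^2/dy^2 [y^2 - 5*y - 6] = 2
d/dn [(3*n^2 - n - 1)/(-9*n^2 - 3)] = (-3*n^2 - 12*n + 1)/(3*(9*n^4 + 6*n^2 + 1))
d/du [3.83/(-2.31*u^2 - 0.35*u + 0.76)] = (17.6946*u + 1.3405)/(2.31*u^2 + 0.35*u - 0.76)^2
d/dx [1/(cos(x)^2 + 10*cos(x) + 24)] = 2*(cos(x) + 5)*sin(x)/(cos(x)^2 + 10*cos(x) + 24)^2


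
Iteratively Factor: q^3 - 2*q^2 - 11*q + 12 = (q - 1)*(q^2 - q - 12) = (q - 1)*(q + 3)*(q - 4)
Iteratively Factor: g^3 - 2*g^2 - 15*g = (g - 5)*(g^2 + 3*g) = (g - 5)*(g + 3)*(g)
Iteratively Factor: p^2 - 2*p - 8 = (p - 4)*(p + 2)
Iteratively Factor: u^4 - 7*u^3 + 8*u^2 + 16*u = (u + 1)*(u^3 - 8*u^2 + 16*u) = u*(u + 1)*(u^2 - 8*u + 16) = u*(u - 4)*(u + 1)*(u - 4)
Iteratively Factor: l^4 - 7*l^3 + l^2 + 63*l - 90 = (l - 3)*(l^3 - 4*l^2 - 11*l + 30) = (l - 3)*(l - 2)*(l^2 - 2*l - 15) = (l - 5)*(l - 3)*(l - 2)*(l + 3)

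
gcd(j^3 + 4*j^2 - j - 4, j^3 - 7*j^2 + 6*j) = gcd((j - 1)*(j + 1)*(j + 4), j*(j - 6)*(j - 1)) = j - 1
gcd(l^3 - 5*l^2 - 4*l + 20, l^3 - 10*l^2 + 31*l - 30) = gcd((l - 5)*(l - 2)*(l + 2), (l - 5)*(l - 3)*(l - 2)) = l^2 - 7*l + 10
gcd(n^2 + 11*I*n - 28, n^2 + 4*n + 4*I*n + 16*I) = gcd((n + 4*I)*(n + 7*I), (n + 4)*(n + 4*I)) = n + 4*I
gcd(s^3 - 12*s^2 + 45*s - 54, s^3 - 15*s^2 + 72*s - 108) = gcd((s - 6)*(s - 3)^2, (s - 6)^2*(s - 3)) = s^2 - 9*s + 18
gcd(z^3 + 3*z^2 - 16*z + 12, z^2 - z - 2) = z - 2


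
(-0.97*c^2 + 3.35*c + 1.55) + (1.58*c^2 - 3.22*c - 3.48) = 0.61*c^2 + 0.13*c - 1.93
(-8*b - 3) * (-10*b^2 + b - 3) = 80*b^3 + 22*b^2 + 21*b + 9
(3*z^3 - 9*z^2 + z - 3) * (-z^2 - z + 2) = -3*z^5 + 6*z^4 + 14*z^3 - 16*z^2 + 5*z - 6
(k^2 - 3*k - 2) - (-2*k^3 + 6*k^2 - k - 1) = 2*k^3 - 5*k^2 - 2*k - 1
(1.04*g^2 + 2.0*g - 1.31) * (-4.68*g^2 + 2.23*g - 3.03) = -4.8672*g^4 - 7.0408*g^3 + 7.4396*g^2 - 8.9813*g + 3.9693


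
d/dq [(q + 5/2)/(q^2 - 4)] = (q^2 - q*(2*q + 5) - 4)/(q^2 - 4)^2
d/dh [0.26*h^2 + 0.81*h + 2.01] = 0.52*h + 0.81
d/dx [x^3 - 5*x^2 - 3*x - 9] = 3*x^2 - 10*x - 3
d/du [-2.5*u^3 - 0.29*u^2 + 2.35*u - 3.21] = -7.5*u^2 - 0.58*u + 2.35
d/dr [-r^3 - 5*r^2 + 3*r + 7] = -3*r^2 - 10*r + 3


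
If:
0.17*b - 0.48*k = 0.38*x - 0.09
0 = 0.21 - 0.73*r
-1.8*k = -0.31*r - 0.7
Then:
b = 2.23529411764706*x + 0.708514638732205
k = 0.44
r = 0.29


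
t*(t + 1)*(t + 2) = t^3 + 3*t^2 + 2*t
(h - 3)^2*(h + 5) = h^3 - h^2 - 21*h + 45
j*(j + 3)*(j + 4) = j^3 + 7*j^2 + 12*j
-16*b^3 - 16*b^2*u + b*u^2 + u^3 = (-4*b + u)*(b + u)*(4*b + u)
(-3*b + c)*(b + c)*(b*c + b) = -3*b^3*c - 3*b^3 - 2*b^2*c^2 - 2*b^2*c + b*c^3 + b*c^2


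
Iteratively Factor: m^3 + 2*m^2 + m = (m + 1)*(m^2 + m) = m*(m + 1)*(m + 1)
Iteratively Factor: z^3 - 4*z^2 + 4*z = (z - 2)*(z^2 - 2*z) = (z - 2)^2*(z)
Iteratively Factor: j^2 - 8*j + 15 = (j - 5)*(j - 3)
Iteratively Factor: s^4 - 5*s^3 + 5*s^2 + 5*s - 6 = (s - 1)*(s^3 - 4*s^2 + s + 6) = (s - 3)*(s - 1)*(s^2 - s - 2) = (s - 3)*(s - 2)*(s - 1)*(s + 1)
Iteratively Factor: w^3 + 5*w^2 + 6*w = (w + 3)*(w^2 + 2*w) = (w + 2)*(w + 3)*(w)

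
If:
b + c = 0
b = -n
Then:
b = -n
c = n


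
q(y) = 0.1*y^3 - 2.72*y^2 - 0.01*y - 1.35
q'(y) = 0.3*y^2 - 5.44*y - 0.01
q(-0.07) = -1.36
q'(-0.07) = 0.37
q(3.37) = -28.45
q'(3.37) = -14.94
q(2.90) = -21.82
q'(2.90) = -13.26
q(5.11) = -59.08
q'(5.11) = -19.97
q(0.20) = -1.46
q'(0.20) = -1.09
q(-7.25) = -182.36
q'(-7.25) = 55.20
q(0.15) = -1.41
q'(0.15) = -0.82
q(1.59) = -7.84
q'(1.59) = -7.90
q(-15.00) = -950.70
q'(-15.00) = 149.09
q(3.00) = -23.16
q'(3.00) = -13.63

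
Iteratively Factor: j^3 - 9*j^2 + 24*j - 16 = (j - 4)*(j^2 - 5*j + 4) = (j - 4)*(j - 1)*(j - 4)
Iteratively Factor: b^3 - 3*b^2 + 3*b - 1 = (b - 1)*(b^2 - 2*b + 1) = (b - 1)^2*(b - 1)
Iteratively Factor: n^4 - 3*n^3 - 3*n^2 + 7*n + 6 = (n - 2)*(n^3 - n^2 - 5*n - 3) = (n - 2)*(n + 1)*(n^2 - 2*n - 3) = (n - 3)*(n - 2)*(n + 1)*(n + 1)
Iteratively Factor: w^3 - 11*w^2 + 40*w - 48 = (w - 4)*(w^2 - 7*w + 12) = (w - 4)*(w - 3)*(w - 4)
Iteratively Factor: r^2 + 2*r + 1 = (r + 1)*(r + 1)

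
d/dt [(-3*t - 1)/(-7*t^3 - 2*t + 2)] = (21*t^3 + 6*t - (3*t + 1)*(21*t^2 + 2) - 6)/(7*t^3 + 2*t - 2)^2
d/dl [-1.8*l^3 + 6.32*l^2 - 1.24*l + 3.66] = -5.4*l^2 + 12.64*l - 1.24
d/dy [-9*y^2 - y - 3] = -18*y - 1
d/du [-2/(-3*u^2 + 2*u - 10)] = 4*(1 - 3*u)/(3*u^2 - 2*u + 10)^2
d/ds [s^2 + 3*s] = 2*s + 3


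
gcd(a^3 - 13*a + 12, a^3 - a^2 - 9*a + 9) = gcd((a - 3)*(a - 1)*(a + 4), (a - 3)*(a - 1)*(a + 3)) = a^2 - 4*a + 3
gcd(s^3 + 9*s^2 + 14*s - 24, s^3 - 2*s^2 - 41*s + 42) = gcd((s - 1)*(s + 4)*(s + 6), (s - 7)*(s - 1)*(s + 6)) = s^2 + 5*s - 6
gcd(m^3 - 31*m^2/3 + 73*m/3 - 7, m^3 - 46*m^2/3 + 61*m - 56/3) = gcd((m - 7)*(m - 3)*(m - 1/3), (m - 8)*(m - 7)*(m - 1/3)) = m^2 - 22*m/3 + 7/3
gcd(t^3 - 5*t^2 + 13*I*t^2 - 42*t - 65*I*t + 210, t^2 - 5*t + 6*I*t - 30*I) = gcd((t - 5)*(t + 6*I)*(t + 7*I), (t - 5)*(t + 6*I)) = t^2 + t*(-5 + 6*I) - 30*I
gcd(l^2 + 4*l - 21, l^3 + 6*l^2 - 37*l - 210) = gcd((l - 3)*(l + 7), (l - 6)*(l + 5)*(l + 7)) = l + 7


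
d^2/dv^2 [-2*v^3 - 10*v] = -12*v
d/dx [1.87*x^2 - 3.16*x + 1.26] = 3.74*x - 3.16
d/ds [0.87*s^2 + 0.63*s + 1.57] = 1.74*s + 0.63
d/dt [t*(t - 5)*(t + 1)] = 3*t^2 - 8*t - 5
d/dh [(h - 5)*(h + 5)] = 2*h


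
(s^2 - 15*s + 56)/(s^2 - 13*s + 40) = (s - 7)/(s - 5)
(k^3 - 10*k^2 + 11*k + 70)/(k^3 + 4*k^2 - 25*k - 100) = (k^2 - 5*k - 14)/(k^2 + 9*k + 20)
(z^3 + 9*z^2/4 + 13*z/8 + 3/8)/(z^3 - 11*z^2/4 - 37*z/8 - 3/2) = (z + 1)/(z - 4)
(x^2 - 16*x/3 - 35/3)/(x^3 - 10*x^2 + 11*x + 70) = (x + 5/3)/(x^2 - 3*x - 10)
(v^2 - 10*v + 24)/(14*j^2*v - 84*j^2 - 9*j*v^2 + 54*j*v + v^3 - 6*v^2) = (v - 4)/(14*j^2 - 9*j*v + v^2)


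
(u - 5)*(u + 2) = u^2 - 3*u - 10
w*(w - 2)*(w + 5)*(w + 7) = w^4 + 10*w^3 + 11*w^2 - 70*w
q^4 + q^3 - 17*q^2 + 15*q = q*(q - 3)*(q - 1)*(q + 5)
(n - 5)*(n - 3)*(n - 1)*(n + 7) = n^4 - 2*n^3 - 40*n^2 + 146*n - 105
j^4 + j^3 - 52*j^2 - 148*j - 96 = (j - 8)*(j + 1)*(j + 2)*(j + 6)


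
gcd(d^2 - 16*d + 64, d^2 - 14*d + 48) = d - 8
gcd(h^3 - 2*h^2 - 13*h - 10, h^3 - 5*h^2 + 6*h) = 1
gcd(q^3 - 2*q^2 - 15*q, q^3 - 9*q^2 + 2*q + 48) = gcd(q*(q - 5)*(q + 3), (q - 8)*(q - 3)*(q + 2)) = 1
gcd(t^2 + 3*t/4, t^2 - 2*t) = t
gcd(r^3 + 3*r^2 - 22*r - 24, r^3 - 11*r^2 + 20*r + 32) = r^2 - 3*r - 4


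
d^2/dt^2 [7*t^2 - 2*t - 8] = 14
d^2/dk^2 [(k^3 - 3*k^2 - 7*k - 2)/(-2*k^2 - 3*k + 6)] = 2*(-11*k^3 + 186*k^2 + 180*k + 276)/(8*k^6 + 36*k^5 - 18*k^4 - 189*k^3 + 54*k^2 + 324*k - 216)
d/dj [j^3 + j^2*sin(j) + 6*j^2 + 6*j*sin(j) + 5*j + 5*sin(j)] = j^2*cos(j) + 3*j^2 + 2*j*sin(j) + 6*j*cos(j) + 12*j + 6*sin(j) + 5*cos(j) + 5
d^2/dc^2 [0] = 0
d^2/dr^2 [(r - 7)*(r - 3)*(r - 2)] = 6*r - 24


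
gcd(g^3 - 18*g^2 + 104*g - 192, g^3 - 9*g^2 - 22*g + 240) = g^2 - 14*g + 48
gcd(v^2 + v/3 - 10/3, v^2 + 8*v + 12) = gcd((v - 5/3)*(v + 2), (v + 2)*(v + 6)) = v + 2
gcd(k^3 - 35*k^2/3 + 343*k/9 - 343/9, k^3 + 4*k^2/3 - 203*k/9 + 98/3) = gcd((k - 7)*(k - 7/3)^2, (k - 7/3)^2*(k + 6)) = k^2 - 14*k/3 + 49/9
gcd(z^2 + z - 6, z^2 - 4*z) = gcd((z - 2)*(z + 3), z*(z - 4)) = 1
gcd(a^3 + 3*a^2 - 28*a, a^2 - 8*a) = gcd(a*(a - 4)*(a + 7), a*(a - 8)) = a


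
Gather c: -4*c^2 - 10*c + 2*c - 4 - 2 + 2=-4*c^2 - 8*c - 4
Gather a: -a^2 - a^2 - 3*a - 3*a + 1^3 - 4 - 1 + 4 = -2*a^2 - 6*a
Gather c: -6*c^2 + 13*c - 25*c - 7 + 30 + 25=-6*c^2 - 12*c + 48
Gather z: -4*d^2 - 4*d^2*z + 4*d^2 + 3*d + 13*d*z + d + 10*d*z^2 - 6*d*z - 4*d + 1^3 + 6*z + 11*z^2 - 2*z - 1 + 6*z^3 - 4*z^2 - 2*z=6*z^3 + z^2*(10*d + 7) + z*(-4*d^2 + 7*d + 2)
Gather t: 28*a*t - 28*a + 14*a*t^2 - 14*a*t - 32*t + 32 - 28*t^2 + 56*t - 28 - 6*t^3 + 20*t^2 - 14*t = -28*a - 6*t^3 + t^2*(14*a - 8) + t*(14*a + 10) + 4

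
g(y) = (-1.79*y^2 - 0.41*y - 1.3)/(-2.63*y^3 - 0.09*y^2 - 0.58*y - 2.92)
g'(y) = (-3.58*y - 0.41)/(-2.63*y^3 - 0.09*y^2 - 0.58*y - 2.92) + (-1.79*y^2 - 0.41*y - 1.3)*(7.89*y^2 + 0.18*y + 0.58)/(-2.63*y^3 - 0.09*y^2 - 0.58*y - 2.92)^2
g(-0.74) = 1.34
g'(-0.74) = -5.85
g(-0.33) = 0.51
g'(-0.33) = -0.56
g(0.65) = 0.57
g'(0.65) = 0.11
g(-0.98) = -70.17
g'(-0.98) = -14932.04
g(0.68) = 0.58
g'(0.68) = 0.08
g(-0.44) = 0.60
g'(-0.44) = -0.97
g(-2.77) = -0.26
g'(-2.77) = -0.11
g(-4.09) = -0.17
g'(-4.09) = -0.04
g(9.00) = 0.08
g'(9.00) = -0.01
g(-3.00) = -0.23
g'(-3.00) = -0.09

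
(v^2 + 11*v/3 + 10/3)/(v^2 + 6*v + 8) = (v + 5/3)/(v + 4)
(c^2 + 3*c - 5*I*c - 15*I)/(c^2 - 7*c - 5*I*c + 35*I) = (c + 3)/(c - 7)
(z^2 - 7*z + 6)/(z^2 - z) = (z - 6)/z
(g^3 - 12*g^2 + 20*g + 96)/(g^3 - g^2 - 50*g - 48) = (g^2 - 4*g - 12)/(g^2 + 7*g + 6)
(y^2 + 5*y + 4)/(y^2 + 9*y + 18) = (y^2 + 5*y + 4)/(y^2 + 9*y + 18)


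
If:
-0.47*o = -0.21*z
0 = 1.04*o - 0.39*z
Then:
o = 0.00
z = 0.00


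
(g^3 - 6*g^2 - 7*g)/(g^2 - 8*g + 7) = g*(g + 1)/(g - 1)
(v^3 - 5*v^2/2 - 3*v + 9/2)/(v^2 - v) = v - 3/2 - 9/(2*v)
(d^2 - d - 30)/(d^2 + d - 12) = (d^2 - d - 30)/(d^2 + d - 12)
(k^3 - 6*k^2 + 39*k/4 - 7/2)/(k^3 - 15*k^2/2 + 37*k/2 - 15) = (4*k^2 - 16*k + 7)/(2*(2*k^2 - 11*k + 15))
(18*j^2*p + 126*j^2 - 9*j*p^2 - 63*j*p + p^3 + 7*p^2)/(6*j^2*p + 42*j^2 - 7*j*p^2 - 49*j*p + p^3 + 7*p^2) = (-3*j + p)/(-j + p)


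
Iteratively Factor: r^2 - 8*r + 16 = (r - 4)*(r - 4)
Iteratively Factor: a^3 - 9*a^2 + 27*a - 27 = (a - 3)*(a^2 - 6*a + 9) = (a - 3)^2*(a - 3)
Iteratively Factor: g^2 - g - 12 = (g - 4)*(g + 3)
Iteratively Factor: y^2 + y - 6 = (y + 3)*(y - 2)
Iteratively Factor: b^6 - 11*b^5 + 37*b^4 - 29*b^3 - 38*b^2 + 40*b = (b + 1)*(b^5 - 12*b^4 + 49*b^3 - 78*b^2 + 40*b) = (b - 4)*(b + 1)*(b^4 - 8*b^3 + 17*b^2 - 10*b) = (b - 4)*(b - 2)*(b + 1)*(b^3 - 6*b^2 + 5*b) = b*(b - 4)*(b - 2)*(b + 1)*(b^2 - 6*b + 5) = b*(b - 5)*(b - 4)*(b - 2)*(b + 1)*(b - 1)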